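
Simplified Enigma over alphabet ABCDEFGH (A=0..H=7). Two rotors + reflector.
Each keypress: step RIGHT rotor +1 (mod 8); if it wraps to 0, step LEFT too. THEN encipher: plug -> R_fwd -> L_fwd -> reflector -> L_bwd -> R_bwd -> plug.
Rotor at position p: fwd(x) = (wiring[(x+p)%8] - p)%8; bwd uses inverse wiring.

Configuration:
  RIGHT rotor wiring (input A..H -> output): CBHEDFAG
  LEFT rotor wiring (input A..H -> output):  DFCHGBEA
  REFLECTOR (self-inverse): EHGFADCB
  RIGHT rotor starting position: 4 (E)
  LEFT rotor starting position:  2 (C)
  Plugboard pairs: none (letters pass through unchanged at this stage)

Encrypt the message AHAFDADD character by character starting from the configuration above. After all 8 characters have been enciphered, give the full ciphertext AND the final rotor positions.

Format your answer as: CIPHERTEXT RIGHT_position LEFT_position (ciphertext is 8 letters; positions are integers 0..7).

Char 1 ('A'): step: R->5, L=2; A->plug->A->R->A->L->A->refl->E->L'->C->R'->F->plug->F
Char 2 ('H'): step: R->6, L=2; H->plug->H->R->H->L->D->refl->F->L'->B->R'->E->plug->E
Char 3 ('A'): step: R->7, L=2; A->plug->A->R->H->L->D->refl->F->L'->B->R'->H->plug->H
Char 4 ('F'): step: R->0, L->3 (L advanced); F->plug->F->R->F->L->A->refl->E->L'->A->R'->G->plug->G
Char 5 ('D'): step: R->1, L=3; D->plug->D->R->C->L->G->refl->C->L'->G->R'->B->plug->B
Char 6 ('A'): step: R->2, L=3; A->plug->A->R->F->L->A->refl->E->L'->A->R'->G->plug->G
Char 7 ('D'): step: R->3, L=3; D->plug->D->R->F->L->A->refl->E->L'->A->R'->B->plug->B
Char 8 ('D'): step: R->4, L=3; D->plug->D->R->C->L->G->refl->C->L'->G->R'->E->plug->E
Final: ciphertext=FEHGBGBE, RIGHT=4, LEFT=3

Answer: FEHGBGBE 4 3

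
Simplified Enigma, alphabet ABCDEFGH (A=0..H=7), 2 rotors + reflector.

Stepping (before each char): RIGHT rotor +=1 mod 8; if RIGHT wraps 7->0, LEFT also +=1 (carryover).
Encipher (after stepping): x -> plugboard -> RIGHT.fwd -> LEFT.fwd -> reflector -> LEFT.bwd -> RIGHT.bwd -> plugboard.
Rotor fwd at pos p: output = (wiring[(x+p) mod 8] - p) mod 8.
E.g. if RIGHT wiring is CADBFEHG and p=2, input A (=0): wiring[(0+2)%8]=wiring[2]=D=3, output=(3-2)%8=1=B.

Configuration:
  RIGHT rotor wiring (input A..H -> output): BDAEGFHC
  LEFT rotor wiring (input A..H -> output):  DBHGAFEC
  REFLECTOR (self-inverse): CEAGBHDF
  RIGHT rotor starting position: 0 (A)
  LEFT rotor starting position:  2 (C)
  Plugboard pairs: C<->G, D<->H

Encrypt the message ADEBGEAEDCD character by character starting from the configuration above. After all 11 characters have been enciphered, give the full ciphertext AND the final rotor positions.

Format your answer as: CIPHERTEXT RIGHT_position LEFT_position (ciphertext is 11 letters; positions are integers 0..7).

Answer: GACHHGBGFHG 3 3

Derivation:
Char 1 ('A'): step: R->1, L=2; A->plug->A->R->C->L->G->refl->D->L'->D->R'->C->plug->G
Char 2 ('D'): step: R->2, L=2; D->plug->H->R->B->L->E->refl->B->L'->G->R'->A->plug->A
Char 3 ('E'): step: R->3, L=2; E->plug->E->R->H->L->H->refl->F->L'->A->R'->G->plug->C
Char 4 ('B'): step: R->4, L=2; B->plug->B->R->B->L->E->refl->B->L'->G->R'->D->plug->H
Char 5 ('G'): step: R->5, L=2; G->plug->C->R->F->L->A->refl->C->L'->E->R'->D->plug->H
Char 6 ('E'): step: R->6, L=2; E->plug->E->R->C->L->G->refl->D->L'->D->R'->C->plug->G
Char 7 ('A'): step: R->7, L=2; A->plug->A->R->D->L->D->refl->G->L'->C->R'->B->plug->B
Char 8 ('E'): step: R->0, L->3 (L advanced); E->plug->E->R->G->L->G->refl->D->L'->A->R'->C->plug->G
Char 9 ('D'): step: R->1, L=3; D->plug->H->R->A->L->D->refl->G->L'->G->R'->F->plug->F
Char 10 ('C'): step: R->2, L=3; C->plug->G->R->H->L->E->refl->B->L'->D->R'->D->plug->H
Char 11 ('D'): step: R->3, L=3; D->plug->H->R->F->L->A->refl->C->L'->C->R'->C->plug->G
Final: ciphertext=GACHHGBGFHG, RIGHT=3, LEFT=3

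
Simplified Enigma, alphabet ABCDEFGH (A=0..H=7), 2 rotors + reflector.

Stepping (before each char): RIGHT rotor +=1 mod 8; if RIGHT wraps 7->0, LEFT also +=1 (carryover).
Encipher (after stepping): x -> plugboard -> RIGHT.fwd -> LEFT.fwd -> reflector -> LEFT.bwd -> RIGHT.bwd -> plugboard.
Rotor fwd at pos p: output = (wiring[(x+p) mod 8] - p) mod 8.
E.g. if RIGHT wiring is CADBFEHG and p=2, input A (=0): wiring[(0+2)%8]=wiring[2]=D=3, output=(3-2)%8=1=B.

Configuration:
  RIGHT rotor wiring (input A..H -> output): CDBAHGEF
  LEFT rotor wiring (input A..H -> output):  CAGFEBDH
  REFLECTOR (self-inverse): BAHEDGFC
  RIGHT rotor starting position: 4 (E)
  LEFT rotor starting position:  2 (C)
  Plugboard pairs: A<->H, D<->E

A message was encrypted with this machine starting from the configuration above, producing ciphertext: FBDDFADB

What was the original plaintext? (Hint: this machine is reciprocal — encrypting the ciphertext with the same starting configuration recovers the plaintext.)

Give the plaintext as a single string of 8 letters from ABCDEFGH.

Answer: DEFGAFAD

Derivation:
Char 1 ('F'): step: R->5, L=2; F->plug->F->R->E->L->B->refl->A->L'->G->R'->E->plug->D
Char 2 ('B'): step: R->6, L=2; B->plug->B->R->H->L->G->refl->F->L'->F->R'->D->plug->E
Char 3 ('D'): step: R->7, L=2; D->plug->E->R->B->L->D->refl->E->L'->A->R'->F->plug->F
Char 4 ('D'): step: R->0, L->3 (L advanced); D->plug->E->R->H->L->D->refl->E->L'->E->R'->G->plug->G
Char 5 ('F'): step: R->1, L=3; F->plug->F->R->D->L->A->refl->B->L'->B->R'->H->plug->A
Char 6 ('A'): step: R->2, L=3; A->plug->H->R->B->L->B->refl->A->L'->D->R'->F->plug->F
Char 7 ('D'): step: R->3, L=3; D->plug->E->R->C->L->G->refl->F->L'->G->R'->H->plug->A
Char 8 ('B'): step: R->4, L=3; B->plug->B->R->C->L->G->refl->F->L'->G->R'->E->plug->D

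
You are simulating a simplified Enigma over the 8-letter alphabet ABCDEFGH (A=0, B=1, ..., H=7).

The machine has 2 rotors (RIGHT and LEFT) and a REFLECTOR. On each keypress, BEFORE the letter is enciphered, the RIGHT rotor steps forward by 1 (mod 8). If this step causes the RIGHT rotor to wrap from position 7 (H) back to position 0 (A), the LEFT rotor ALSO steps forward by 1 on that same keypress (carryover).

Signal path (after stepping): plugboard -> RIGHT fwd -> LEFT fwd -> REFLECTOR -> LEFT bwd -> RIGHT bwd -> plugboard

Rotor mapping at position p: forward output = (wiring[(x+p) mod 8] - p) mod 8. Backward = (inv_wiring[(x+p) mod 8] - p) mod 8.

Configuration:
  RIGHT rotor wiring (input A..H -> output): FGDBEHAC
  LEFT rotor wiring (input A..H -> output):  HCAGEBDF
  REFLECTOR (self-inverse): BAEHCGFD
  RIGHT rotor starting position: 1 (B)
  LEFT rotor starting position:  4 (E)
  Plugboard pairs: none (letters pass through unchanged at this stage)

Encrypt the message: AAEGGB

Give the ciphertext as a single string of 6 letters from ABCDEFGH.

Answer: DEHACC

Derivation:
Char 1 ('A'): step: R->2, L=4; A->plug->A->R->B->L->F->refl->G->L'->F->R'->D->plug->D
Char 2 ('A'): step: R->3, L=4; A->plug->A->R->G->L->E->refl->C->L'->H->R'->E->plug->E
Char 3 ('E'): step: R->4, L=4; E->plug->E->R->B->L->F->refl->G->L'->F->R'->H->plug->H
Char 4 ('G'): step: R->5, L=4; G->plug->G->R->E->L->D->refl->H->L'->C->R'->A->plug->A
Char 5 ('G'): step: R->6, L=4; G->plug->G->R->G->L->E->refl->C->L'->H->R'->C->plug->C
Char 6 ('B'): step: R->7, L=4; B->plug->B->R->G->L->E->refl->C->L'->H->R'->C->plug->C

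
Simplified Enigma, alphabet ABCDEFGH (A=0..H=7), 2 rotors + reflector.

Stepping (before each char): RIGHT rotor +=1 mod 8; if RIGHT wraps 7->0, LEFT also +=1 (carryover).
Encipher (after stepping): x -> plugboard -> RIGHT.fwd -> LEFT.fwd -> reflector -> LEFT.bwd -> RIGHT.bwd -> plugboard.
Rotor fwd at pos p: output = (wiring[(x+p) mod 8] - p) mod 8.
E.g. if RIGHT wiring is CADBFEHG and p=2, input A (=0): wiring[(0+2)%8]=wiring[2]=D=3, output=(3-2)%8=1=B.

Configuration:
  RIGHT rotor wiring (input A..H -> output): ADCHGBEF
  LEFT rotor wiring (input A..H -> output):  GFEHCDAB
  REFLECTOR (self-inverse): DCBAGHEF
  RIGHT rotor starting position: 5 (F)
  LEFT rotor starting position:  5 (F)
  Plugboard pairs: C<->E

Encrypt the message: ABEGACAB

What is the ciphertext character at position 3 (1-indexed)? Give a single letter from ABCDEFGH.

Char 1 ('A'): step: R->6, L=5; A->plug->A->R->G->L->C->refl->B->L'->D->R'->H->plug->H
Char 2 ('B'): step: R->7, L=5; B->plug->B->R->B->L->D->refl->A->L'->E->R'->C->plug->E
Char 3 ('E'): step: R->0, L->6 (L advanced); E->plug->C->R->C->L->A->refl->D->L'->B->R'->F->plug->F

F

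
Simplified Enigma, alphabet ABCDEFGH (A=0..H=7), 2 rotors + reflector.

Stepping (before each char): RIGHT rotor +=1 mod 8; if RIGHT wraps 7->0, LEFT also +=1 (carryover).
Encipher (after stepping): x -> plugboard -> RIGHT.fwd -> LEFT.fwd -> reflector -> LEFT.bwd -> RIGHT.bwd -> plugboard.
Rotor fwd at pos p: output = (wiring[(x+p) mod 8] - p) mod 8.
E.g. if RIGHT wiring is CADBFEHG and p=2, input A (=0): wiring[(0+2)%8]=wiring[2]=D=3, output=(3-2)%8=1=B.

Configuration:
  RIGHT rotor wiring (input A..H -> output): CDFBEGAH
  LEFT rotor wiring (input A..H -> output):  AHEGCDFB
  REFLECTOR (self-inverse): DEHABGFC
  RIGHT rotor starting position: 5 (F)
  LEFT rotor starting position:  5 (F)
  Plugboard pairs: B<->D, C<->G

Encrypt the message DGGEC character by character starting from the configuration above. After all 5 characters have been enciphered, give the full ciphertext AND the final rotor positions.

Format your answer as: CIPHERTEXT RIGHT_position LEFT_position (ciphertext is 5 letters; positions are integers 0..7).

Answer: FFBHG 2 6

Derivation:
Char 1 ('D'): step: R->6, L=5; D->plug->B->R->B->L->A->refl->D->L'->D->R'->F->plug->F
Char 2 ('G'): step: R->7, L=5; G->plug->C->R->E->L->C->refl->H->L'->F->R'->F->plug->F
Char 3 ('G'): step: R->0, L->6 (L advanced); G->plug->C->R->F->L->A->refl->D->L'->B->R'->D->plug->B
Char 4 ('E'): step: R->1, L=6; E->plug->E->R->F->L->A->refl->D->L'->B->R'->H->plug->H
Char 5 ('C'): step: R->2, L=6; C->plug->G->R->A->L->H->refl->C->L'->C->R'->C->plug->G
Final: ciphertext=FFBHG, RIGHT=2, LEFT=6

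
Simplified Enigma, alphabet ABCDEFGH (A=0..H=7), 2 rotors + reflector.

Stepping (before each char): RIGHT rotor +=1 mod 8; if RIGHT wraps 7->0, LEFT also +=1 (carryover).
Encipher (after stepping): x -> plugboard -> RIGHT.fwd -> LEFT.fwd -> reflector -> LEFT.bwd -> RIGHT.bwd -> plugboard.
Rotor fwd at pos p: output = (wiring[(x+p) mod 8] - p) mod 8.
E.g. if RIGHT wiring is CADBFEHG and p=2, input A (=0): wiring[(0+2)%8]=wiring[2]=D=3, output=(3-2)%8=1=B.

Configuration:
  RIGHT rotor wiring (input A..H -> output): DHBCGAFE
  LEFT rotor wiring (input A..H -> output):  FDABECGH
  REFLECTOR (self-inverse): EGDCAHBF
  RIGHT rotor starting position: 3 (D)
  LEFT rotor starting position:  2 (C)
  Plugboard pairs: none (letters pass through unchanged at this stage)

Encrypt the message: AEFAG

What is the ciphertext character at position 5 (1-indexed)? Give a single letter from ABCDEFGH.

Char 1 ('A'): step: R->4, L=2; A->plug->A->R->C->L->C->refl->D->L'->G->R'->H->plug->H
Char 2 ('E'): step: R->5, L=2; E->plug->E->R->C->L->C->refl->D->L'->G->R'->D->plug->D
Char 3 ('F'): step: R->6, L=2; F->plug->F->R->E->L->E->refl->A->L'->D->R'->E->plug->E
Char 4 ('A'): step: R->7, L=2; A->plug->A->R->F->L->F->refl->H->L'->B->R'->G->plug->G
Char 5 ('G'): step: R->0, L->3 (L advanced); G->plug->G->R->F->L->C->refl->D->L'->D->R'->A->plug->A

A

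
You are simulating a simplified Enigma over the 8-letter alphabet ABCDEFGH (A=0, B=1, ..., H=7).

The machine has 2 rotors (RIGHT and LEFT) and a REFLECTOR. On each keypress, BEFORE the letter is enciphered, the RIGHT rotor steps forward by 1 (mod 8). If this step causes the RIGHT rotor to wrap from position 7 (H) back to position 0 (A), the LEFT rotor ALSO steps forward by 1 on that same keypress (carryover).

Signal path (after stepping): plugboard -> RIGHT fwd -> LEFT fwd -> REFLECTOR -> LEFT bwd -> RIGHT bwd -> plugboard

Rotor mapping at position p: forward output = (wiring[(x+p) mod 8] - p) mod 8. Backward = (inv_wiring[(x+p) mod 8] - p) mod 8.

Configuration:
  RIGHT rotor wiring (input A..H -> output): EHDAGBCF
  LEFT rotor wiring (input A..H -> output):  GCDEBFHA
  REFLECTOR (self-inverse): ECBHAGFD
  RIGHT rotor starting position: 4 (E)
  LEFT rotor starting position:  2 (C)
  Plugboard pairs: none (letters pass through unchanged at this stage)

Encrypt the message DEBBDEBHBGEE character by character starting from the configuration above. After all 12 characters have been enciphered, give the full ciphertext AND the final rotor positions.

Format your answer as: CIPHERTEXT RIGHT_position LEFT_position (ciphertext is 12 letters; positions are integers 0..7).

Char 1 ('D'): step: R->5, L=2; D->plug->D->R->H->L->A->refl->E->L'->G->R'->F->plug->F
Char 2 ('E'): step: R->6, L=2; E->plug->E->R->F->L->G->refl->F->L'->E->R'->A->plug->A
Char 3 ('B'): step: R->7, L=2; B->plug->B->R->F->L->G->refl->F->L'->E->R'->D->plug->D
Char 4 ('B'): step: R->0, L->3 (L advanced); B->plug->B->R->H->L->A->refl->E->L'->D->R'->C->plug->C
Char 5 ('D'): step: R->1, L=3; D->plug->D->R->F->L->D->refl->H->L'->G->R'->A->plug->A
Char 6 ('E'): step: R->2, L=3; E->plug->E->R->A->L->B->refl->C->L'->C->R'->G->plug->G
Char 7 ('B'): step: R->3, L=3; B->plug->B->R->D->L->E->refl->A->L'->H->R'->D->plug->D
Char 8 ('H'): step: R->4, L=3; H->plug->H->R->E->L->F->refl->G->L'->B->R'->D->plug->D
Char 9 ('B'): step: R->5, L=3; B->plug->B->R->F->L->D->refl->H->L'->G->R'->F->plug->F
Char 10 ('G'): step: R->6, L=3; G->plug->G->R->A->L->B->refl->C->L'->C->R'->F->plug->F
Char 11 ('E'): step: R->7, L=3; E->plug->E->R->B->L->G->refl->F->L'->E->R'->D->plug->D
Char 12 ('E'): step: R->0, L->4 (L advanced); E->plug->E->R->G->L->H->refl->D->L'->C->R'->G->plug->G
Final: ciphertext=FADCAGDDFFDG, RIGHT=0, LEFT=4

Answer: FADCAGDDFFDG 0 4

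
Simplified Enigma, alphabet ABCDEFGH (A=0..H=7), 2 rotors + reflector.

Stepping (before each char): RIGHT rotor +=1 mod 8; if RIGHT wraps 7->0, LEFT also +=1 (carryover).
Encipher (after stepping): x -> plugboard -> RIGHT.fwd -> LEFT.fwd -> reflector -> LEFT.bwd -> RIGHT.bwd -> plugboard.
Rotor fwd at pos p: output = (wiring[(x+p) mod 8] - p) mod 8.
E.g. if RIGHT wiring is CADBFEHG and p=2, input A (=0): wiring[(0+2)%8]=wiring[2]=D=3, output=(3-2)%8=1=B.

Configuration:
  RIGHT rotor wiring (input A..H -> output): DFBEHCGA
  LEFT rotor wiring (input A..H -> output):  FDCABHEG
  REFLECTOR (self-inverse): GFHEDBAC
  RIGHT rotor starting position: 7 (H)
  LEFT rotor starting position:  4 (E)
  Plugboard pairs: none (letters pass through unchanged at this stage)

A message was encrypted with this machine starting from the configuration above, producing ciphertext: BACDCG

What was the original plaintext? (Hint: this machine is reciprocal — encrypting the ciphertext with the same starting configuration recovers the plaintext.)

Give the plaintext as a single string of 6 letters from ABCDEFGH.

Answer: FCBBGD

Derivation:
Char 1 ('B'): step: R->0, L->5 (L advanced); B->plug->B->R->F->L->F->refl->B->L'->C->R'->F->plug->F
Char 2 ('A'): step: R->1, L=5; A->plug->A->R->E->L->G->refl->A->L'->D->R'->C->plug->C
Char 3 ('C'): step: R->2, L=5; C->plug->C->R->F->L->F->refl->B->L'->C->R'->B->plug->B
Char 4 ('D'): step: R->3, L=5; D->plug->D->R->D->L->A->refl->G->L'->E->R'->B->plug->B
Char 5 ('C'): step: R->4, L=5; C->plug->C->R->C->L->B->refl->F->L'->F->R'->G->plug->G
Char 6 ('G'): step: R->5, L=5; G->plug->G->R->H->L->E->refl->D->L'->G->R'->D->plug->D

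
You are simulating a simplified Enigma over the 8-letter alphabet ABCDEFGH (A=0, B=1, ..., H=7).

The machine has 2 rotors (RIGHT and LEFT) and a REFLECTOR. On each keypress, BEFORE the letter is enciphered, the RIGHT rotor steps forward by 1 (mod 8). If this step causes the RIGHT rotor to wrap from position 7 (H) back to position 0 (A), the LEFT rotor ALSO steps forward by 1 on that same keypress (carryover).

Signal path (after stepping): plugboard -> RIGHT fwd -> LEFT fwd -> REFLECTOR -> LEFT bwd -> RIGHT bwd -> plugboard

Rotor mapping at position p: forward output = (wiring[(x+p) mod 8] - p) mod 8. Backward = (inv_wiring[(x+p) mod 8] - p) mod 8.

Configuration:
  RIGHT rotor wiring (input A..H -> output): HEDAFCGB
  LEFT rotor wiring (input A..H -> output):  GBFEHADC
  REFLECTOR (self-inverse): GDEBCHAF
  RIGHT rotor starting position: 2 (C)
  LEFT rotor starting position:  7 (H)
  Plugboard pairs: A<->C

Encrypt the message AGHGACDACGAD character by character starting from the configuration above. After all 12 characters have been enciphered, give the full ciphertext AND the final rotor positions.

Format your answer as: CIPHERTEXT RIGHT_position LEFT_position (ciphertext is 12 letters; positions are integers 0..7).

Answer: BAFFGABFHEDA 6 0

Derivation:
Char 1 ('A'): step: R->3, L=7; A->plug->C->R->H->L->E->refl->C->L'->C->R'->B->plug->B
Char 2 ('G'): step: R->4, L=7; G->plug->G->R->H->L->E->refl->C->L'->C->R'->C->plug->A
Char 3 ('H'): step: R->5, L=7; H->plug->H->R->A->L->D->refl->B->L'->G->R'->F->plug->F
Char 4 ('G'): step: R->6, L=7; G->plug->G->R->H->L->E->refl->C->L'->C->R'->F->plug->F
Char 5 ('A'): step: R->7, L=7; A->plug->C->R->F->L->A->refl->G->L'->D->R'->G->plug->G
Char 6 ('C'): step: R->0, L->0 (L advanced); C->plug->A->R->H->L->C->refl->E->L'->D->R'->C->plug->A
Char 7 ('D'): step: R->1, L=0; D->plug->D->R->E->L->H->refl->F->L'->C->R'->B->plug->B
Char 8 ('A'): step: R->2, L=0; A->plug->C->R->D->L->E->refl->C->L'->H->R'->F->plug->F
Char 9 ('C'): step: R->3, L=0; C->plug->A->R->F->L->A->refl->G->L'->A->R'->H->plug->H
Char 10 ('G'): step: R->4, L=0; G->plug->G->R->H->L->C->refl->E->L'->D->R'->E->plug->E
Char 11 ('A'): step: R->5, L=0; A->plug->C->R->E->L->H->refl->F->L'->C->R'->D->plug->D
Char 12 ('D'): step: R->6, L=0; D->plug->D->R->G->L->D->refl->B->L'->B->R'->C->plug->A
Final: ciphertext=BAFFGABFHEDA, RIGHT=6, LEFT=0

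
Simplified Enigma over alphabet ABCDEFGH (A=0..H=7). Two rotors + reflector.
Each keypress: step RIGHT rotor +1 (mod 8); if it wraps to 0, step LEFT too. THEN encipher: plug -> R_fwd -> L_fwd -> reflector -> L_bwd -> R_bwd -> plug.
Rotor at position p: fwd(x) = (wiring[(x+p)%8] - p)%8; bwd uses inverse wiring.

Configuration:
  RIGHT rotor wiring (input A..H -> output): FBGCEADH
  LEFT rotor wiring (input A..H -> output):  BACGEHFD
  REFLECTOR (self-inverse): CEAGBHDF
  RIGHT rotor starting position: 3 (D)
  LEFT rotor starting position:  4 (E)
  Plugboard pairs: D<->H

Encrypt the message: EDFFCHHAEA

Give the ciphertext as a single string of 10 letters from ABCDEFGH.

Char 1 ('E'): step: R->4, L=4; E->plug->E->R->B->L->D->refl->G->L'->G->R'->H->plug->D
Char 2 ('D'): step: R->5, L=4; D->plug->H->R->H->L->C->refl->A->L'->A->R'->D->plug->H
Char 3 ('F'): step: R->6, L=4; F->plug->F->R->E->L->F->refl->H->L'->D->R'->D->plug->H
Char 4 ('F'): step: R->7, L=4; F->plug->F->R->F->L->E->refl->B->L'->C->R'->C->plug->C
Char 5 ('C'): step: R->0, L->5 (L advanced); C->plug->C->R->G->L->B->refl->E->L'->D->R'->G->plug->G
Char 6 ('H'): step: R->1, L=5; H->plug->D->R->D->L->E->refl->B->L'->G->R'->G->plug->G
Char 7 ('H'): step: R->2, L=5; H->plug->D->R->G->L->B->refl->E->L'->D->R'->G->plug->G
Char 8 ('A'): step: R->3, L=5; A->plug->A->R->H->L->H->refl->F->L'->F->R'->C->plug->C
Char 9 ('E'): step: R->4, L=5; E->plug->E->R->B->L->A->refl->C->L'->A->R'->A->plug->A
Char 10 ('A'): step: R->5, L=5; A->plug->A->R->D->L->E->refl->B->L'->G->R'->B->plug->B

Answer: DHHCGGGCAB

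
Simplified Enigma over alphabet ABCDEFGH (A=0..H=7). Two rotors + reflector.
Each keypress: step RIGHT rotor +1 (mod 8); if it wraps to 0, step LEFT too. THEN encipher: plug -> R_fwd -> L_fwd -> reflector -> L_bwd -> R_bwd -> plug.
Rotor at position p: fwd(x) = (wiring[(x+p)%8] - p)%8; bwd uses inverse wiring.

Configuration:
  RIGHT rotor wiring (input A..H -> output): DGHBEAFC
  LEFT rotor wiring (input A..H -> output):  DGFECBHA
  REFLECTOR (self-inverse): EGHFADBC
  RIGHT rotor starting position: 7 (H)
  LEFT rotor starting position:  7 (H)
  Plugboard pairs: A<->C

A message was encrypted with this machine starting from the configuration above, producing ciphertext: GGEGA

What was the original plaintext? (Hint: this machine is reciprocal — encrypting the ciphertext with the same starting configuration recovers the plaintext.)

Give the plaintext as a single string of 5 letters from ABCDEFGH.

Char 1 ('G'): step: R->0, L->0 (L advanced); G->plug->G->R->F->L->B->refl->G->L'->B->R'->D->plug->D
Char 2 ('G'): step: R->1, L=0; G->plug->G->R->B->L->G->refl->B->L'->F->R'->A->plug->C
Char 3 ('E'): step: R->2, L=0; E->plug->E->R->D->L->E->refl->A->L'->H->R'->B->plug->B
Char 4 ('G'): step: R->3, L=0; G->plug->G->R->D->L->E->refl->A->L'->H->R'->E->plug->E
Char 5 ('A'): step: R->4, L=0; A->plug->C->R->B->L->G->refl->B->L'->F->R'->H->plug->H

Answer: DCBEH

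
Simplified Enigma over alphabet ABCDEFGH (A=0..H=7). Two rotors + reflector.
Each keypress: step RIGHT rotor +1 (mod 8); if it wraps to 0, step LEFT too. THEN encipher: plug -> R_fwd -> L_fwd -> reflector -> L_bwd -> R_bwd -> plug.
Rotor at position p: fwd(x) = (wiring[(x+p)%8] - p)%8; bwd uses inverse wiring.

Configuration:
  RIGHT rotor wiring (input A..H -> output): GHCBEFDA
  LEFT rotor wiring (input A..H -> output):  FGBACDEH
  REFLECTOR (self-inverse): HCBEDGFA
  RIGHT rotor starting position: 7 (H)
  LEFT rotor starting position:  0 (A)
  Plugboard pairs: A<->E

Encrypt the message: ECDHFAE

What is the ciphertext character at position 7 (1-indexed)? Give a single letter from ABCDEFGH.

Char 1 ('E'): step: R->0, L->1 (L advanced); E->plug->A->R->G->L->G->refl->F->L'->A->R'->H->plug->H
Char 2 ('C'): step: R->1, L=1; C->plug->C->R->A->L->F->refl->G->L'->G->R'->A->plug->E
Char 3 ('D'): step: R->2, L=1; D->plug->D->R->D->L->B->refl->C->L'->E->R'->G->plug->G
Char 4 ('H'): step: R->3, L=1; H->plug->H->R->H->L->E->refl->D->L'->F->R'->E->plug->A
Char 5 ('F'): step: R->4, L=1; F->plug->F->R->D->L->B->refl->C->L'->E->R'->D->plug->D
Char 6 ('A'): step: R->5, L=1; A->plug->E->R->C->L->H->refl->A->L'->B->R'->D->plug->D
Char 7 ('E'): step: R->6, L=1; E->plug->A->R->F->L->D->refl->E->L'->H->R'->H->plug->H

H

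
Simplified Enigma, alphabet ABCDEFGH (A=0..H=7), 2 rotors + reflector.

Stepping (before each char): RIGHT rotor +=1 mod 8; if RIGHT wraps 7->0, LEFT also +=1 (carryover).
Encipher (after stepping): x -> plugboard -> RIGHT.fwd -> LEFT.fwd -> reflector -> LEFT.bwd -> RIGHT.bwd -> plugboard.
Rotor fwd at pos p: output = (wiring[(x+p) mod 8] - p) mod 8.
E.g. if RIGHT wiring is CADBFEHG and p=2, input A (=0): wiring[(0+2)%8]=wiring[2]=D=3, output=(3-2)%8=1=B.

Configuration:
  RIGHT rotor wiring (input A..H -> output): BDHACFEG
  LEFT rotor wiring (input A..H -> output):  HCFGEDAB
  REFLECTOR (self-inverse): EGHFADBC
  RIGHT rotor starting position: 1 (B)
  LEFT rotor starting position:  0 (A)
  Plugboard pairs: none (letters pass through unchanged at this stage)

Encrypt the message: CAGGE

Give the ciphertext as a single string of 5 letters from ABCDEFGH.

Char 1 ('C'): step: R->2, L=0; C->plug->C->R->A->L->H->refl->C->L'->B->R'->H->plug->H
Char 2 ('A'): step: R->3, L=0; A->plug->A->R->F->L->D->refl->F->L'->C->R'->C->plug->C
Char 3 ('G'): step: R->4, L=0; G->plug->G->R->D->L->G->refl->B->L'->H->R'->F->plug->F
Char 4 ('G'): step: R->5, L=0; G->plug->G->R->D->L->G->refl->B->L'->H->R'->B->plug->B
Char 5 ('E'): step: R->6, L=0; E->plug->E->R->B->L->C->refl->H->L'->A->R'->B->plug->B

Answer: HCFBB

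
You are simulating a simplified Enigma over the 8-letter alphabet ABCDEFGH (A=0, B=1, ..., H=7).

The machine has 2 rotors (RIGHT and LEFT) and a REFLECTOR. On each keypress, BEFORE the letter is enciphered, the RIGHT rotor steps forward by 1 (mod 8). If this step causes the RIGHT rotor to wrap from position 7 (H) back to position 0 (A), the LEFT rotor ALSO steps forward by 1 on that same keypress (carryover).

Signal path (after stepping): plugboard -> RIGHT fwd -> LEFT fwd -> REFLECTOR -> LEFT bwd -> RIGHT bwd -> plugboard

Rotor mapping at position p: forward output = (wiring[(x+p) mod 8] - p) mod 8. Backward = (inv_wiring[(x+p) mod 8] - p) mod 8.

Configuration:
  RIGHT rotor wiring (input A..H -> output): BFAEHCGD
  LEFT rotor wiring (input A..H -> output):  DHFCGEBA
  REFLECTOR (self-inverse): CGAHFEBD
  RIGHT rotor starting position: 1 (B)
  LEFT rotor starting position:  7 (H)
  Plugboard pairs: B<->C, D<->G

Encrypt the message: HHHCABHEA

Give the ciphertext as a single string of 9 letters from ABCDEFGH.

Char 1 ('H'): step: R->2, L=7; H->plug->H->R->D->L->G->refl->B->L'->A->R'->D->plug->G
Char 2 ('H'): step: R->3, L=7; H->plug->H->R->F->L->H->refl->D->L'->E->R'->B->plug->C
Char 3 ('H'): step: R->4, L=7; H->plug->H->R->A->L->B->refl->G->L'->D->R'->A->plug->A
Char 4 ('C'): step: R->5, L=7; C->plug->B->R->B->L->E->refl->F->L'->G->R'->C->plug->B
Char 5 ('A'): step: R->6, L=7; A->plug->A->R->A->L->B->refl->G->L'->D->R'->C->plug->B
Char 6 ('B'): step: R->7, L=7; B->plug->C->R->G->L->F->refl->E->L'->B->R'->D->plug->G
Char 7 ('H'): step: R->0, L->0 (L advanced); H->plug->H->R->D->L->C->refl->A->L'->H->R'->E->plug->E
Char 8 ('E'): step: R->1, L=0; E->plug->E->R->B->L->H->refl->D->L'->A->R'->H->plug->H
Char 9 ('A'): step: R->2, L=0; A->plug->A->R->G->L->B->refl->G->L'->E->R'->E->plug->E

Answer: GCABBGEHE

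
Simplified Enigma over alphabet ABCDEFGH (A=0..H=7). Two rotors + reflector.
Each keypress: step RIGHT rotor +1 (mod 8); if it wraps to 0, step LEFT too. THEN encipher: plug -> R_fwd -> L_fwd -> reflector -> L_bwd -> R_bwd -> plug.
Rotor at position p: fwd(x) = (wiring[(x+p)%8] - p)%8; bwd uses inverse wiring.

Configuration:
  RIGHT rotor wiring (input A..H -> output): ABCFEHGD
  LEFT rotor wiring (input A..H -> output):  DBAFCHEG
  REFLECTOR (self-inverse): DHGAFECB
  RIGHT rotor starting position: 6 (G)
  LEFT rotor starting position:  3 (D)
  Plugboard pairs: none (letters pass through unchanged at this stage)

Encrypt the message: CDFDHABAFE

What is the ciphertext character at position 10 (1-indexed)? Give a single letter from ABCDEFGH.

Char 1 ('C'): step: R->7, L=3; C->plug->C->R->C->L->E->refl->F->L'->H->R'->H->plug->H
Char 2 ('D'): step: R->0, L->4 (L advanced); D->plug->D->R->F->L->F->refl->E->L'->G->R'->G->plug->G
Char 3 ('F'): step: R->1, L=4; F->plug->F->R->F->L->F->refl->E->L'->G->R'->E->plug->E
Char 4 ('D'): step: R->2, L=4; D->plug->D->R->F->L->F->refl->E->L'->G->R'->G->plug->G
Char 5 ('H'): step: R->3, L=4; H->plug->H->R->H->L->B->refl->H->L'->E->R'->C->plug->C
Char 6 ('A'): step: R->4, L=4; A->plug->A->R->A->L->G->refl->C->L'->D->R'->B->plug->B
Char 7 ('B'): step: R->5, L=4; B->plug->B->R->B->L->D->refl->A->L'->C->R'->A->plug->A
Char 8 ('A'): step: R->6, L=4; A->plug->A->R->A->L->G->refl->C->L'->D->R'->D->plug->D
Char 9 ('F'): step: R->7, L=4; F->plug->F->R->F->L->F->refl->E->L'->G->R'->E->plug->E
Char 10 ('E'): step: R->0, L->5 (L advanced); E->plug->E->R->E->L->E->refl->F->L'->H->R'->F->plug->F

F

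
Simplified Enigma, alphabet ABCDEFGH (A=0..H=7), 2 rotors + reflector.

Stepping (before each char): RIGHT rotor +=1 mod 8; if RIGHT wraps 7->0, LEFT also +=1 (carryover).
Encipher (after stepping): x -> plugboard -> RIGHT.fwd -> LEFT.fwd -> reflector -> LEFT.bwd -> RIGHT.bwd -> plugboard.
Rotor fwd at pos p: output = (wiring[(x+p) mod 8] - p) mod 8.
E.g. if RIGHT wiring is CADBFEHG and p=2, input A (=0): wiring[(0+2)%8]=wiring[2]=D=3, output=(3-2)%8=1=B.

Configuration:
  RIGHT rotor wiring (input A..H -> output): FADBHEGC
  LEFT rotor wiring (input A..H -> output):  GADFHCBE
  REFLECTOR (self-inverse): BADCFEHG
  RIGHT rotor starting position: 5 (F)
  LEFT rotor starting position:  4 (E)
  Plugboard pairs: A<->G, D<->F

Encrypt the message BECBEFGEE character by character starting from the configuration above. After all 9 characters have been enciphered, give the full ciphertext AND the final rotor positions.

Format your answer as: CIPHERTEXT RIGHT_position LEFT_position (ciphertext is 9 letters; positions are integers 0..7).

Answer: GAADBGFDF 6 5

Derivation:
Char 1 ('B'): step: R->6, L=4; B->plug->B->R->E->L->C->refl->D->L'->A->R'->A->plug->G
Char 2 ('E'): step: R->7, L=4; E->plug->E->R->C->L->F->refl->E->L'->F->R'->G->plug->A
Char 3 ('C'): step: R->0, L->5 (L advanced); C->plug->C->R->D->L->B->refl->A->L'->G->R'->G->plug->A
Char 4 ('B'): step: R->1, L=5; B->plug->B->R->C->L->H->refl->G->L'->F->R'->F->plug->D
Char 5 ('E'): step: R->2, L=5; E->plug->E->R->E->L->D->refl->C->L'->H->R'->B->plug->B
Char 6 ('F'): step: R->3, L=5; F->plug->D->R->D->L->B->refl->A->L'->G->R'->A->plug->G
Char 7 ('G'): step: R->4, L=5; G->plug->A->R->D->L->B->refl->A->L'->G->R'->D->plug->F
Char 8 ('E'): step: R->5, L=5; E->plug->E->R->D->L->B->refl->A->L'->G->R'->F->plug->D
Char 9 ('E'): step: R->6, L=5; E->plug->E->R->F->L->G->refl->H->L'->C->R'->D->plug->F
Final: ciphertext=GAADBGFDF, RIGHT=6, LEFT=5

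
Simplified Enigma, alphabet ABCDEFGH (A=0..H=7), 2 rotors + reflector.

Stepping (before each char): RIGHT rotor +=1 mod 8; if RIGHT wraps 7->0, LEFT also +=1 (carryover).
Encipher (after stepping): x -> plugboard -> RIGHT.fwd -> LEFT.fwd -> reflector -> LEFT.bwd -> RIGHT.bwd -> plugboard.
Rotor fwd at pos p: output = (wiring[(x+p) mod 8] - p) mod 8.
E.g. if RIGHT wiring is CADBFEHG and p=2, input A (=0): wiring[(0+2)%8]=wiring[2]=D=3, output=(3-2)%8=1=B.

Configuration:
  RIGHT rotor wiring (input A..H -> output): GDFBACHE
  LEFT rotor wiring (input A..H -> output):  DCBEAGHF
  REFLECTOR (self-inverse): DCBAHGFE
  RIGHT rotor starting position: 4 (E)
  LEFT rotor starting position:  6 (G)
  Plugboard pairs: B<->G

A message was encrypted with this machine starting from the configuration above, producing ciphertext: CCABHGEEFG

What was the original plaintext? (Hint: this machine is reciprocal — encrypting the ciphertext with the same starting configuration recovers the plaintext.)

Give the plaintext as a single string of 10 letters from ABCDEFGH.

Char 1 ('C'): step: R->5, L=6; C->plug->C->R->H->L->A->refl->D->L'->E->R'->G->plug->B
Char 2 ('C'): step: R->6, L=6; C->plug->C->R->A->L->B->refl->C->L'->G->R'->B->plug->G
Char 3 ('A'): step: R->7, L=6; A->plug->A->R->F->L->G->refl->F->L'->C->R'->E->plug->E
Char 4 ('B'): step: R->0, L->7 (L advanced); B->plug->G->R->H->L->A->refl->D->L'->C->R'->F->plug->F
Char 5 ('H'): step: R->1, L=7; H->plug->H->R->F->L->B->refl->C->L'->D->R'->G->plug->B
Char 6 ('G'): step: R->2, L=7; G->plug->B->R->H->L->A->refl->D->L'->C->R'->F->plug->F
Char 7 ('E'): step: R->3, L=7; E->plug->E->R->B->L->E->refl->H->L'->G->R'->A->plug->A
Char 8 ('E'): step: R->4, L=7; E->plug->E->R->C->L->D->refl->A->L'->H->R'->F->plug->F
Char 9 ('F'): step: R->5, L=7; F->plug->F->R->A->L->G->refl->F->L'->E->R'->G->plug->B
Char 10 ('G'): step: R->6, L=7; G->plug->B->R->G->L->H->refl->E->L'->B->R'->A->plug->A

Answer: BGEFBFAFBA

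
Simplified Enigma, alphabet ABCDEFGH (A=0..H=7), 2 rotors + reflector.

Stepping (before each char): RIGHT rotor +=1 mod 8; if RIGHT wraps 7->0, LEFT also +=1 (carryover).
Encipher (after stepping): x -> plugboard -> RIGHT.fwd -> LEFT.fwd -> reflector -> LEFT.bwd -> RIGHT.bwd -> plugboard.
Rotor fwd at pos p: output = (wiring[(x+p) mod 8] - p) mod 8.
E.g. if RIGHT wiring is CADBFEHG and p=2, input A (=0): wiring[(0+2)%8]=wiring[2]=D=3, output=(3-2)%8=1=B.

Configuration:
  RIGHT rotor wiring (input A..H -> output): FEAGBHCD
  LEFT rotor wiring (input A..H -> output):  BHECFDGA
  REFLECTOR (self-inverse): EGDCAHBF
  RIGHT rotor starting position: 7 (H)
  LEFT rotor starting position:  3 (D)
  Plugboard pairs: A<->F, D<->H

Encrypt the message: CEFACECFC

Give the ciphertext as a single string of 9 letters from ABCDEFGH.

Answer: AFGDBHAHE

Derivation:
Char 1 ('C'): step: R->0, L->4 (L advanced); C->plug->C->R->A->L->B->refl->G->L'->H->R'->F->plug->A
Char 2 ('E'): step: R->1, L=4; E->plug->E->R->G->L->A->refl->E->L'->D->R'->A->plug->F
Char 3 ('F'): step: R->2, L=4; F->plug->A->R->G->L->A->refl->E->L'->D->R'->G->plug->G
Char 4 ('A'): step: R->3, L=4; A->plug->F->R->C->L->C->refl->D->L'->F->R'->H->plug->D
Char 5 ('C'): step: R->4, L=4; C->plug->C->R->G->L->A->refl->E->L'->D->R'->B->plug->B
Char 6 ('E'): step: R->5, L=4; E->plug->E->R->H->L->G->refl->B->L'->A->R'->D->plug->H
Char 7 ('C'): step: R->6, L=4; C->plug->C->R->H->L->G->refl->B->L'->A->R'->F->plug->A
Char 8 ('F'): step: R->7, L=4; F->plug->A->R->E->L->F->refl->H->L'->B->R'->D->plug->H
Char 9 ('C'): step: R->0, L->5 (L advanced); C->plug->C->R->A->L->G->refl->B->L'->B->R'->E->plug->E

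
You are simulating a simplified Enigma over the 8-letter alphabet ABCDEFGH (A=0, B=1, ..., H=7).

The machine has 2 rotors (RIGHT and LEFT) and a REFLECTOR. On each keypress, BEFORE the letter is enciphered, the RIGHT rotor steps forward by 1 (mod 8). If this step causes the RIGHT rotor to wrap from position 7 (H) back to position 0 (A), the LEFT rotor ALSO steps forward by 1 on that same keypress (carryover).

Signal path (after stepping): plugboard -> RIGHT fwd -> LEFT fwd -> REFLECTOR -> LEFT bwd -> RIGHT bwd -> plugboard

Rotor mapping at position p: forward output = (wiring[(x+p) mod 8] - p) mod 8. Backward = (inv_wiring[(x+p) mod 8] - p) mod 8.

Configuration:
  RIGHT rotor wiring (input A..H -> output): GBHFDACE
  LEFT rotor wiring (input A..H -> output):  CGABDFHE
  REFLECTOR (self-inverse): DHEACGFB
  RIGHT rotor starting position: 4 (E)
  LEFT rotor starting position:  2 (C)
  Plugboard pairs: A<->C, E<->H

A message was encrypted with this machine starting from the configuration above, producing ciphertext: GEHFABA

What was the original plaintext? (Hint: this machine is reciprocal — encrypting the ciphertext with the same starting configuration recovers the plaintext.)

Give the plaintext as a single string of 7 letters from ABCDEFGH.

Char 1 ('G'): step: R->5, L=2; G->plug->G->R->A->L->G->refl->F->L'->E->R'->E->plug->H
Char 2 ('E'): step: R->6, L=2; E->plug->H->R->C->L->B->refl->H->L'->B->R'->E->plug->H
Char 3 ('H'): step: R->7, L=2; H->plug->E->R->G->L->A->refl->D->L'->D->R'->H->plug->E
Char 4 ('F'): step: R->0, L->3 (L advanced); F->plug->F->R->A->L->G->refl->F->L'->H->R'->C->plug->A
Char 5 ('A'): step: R->1, L=3; A->plug->C->R->E->L->B->refl->H->L'->F->R'->H->plug->E
Char 6 ('B'): step: R->2, L=3; B->plug->B->R->D->L->E->refl->C->L'->C->R'->F->plug->F
Char 7 ('A'): step: R->3, L=3; A->plug->C->R->F->L->H->refl->B->L'->E->R'->H->plug->E

Answer: HHEAEFE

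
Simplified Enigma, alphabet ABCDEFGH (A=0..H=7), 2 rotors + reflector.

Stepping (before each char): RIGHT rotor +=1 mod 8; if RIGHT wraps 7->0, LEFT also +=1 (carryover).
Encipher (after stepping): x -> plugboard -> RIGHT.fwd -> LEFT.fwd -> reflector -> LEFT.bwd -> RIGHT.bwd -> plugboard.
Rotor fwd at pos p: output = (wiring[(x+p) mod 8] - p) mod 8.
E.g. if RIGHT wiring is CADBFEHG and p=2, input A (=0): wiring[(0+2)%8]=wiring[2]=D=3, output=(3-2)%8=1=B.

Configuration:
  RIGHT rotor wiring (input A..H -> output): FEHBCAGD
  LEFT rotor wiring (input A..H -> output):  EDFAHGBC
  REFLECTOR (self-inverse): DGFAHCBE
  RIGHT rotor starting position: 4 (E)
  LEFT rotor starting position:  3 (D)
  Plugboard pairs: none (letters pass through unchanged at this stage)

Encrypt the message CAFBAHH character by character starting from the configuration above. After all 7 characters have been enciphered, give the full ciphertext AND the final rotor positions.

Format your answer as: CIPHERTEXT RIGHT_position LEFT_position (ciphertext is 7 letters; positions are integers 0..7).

Char 1 ('C'): step: R->5, L=3; C->plug->C->R->G->L->A->refl->D->L'->C->R'->F->plug->F
Char 2 ('A'): step: R->6, L=3; A->plug->A->R->A->L->F->refl->C->L'->H->R'->C->plug->C
Char 3 ('F'): step: R->7, L=3; F->plug->F->R->D->L->G->refl->B->L'->F->R'->C->plug->C
Char 4 ('B'): step: R->0, L->4 (L advanced); B->plug->B->R->E->L->A->refl->D->L'->A->R'->F->plug->F
Char 5 ('A'): step: R->1, L=4; A->plug->A->R->D->L->G->refl->B->L'->G->R'->B->plug->B
Char 6 ('H'): step: R->2, L=4; H->plug->H->R->C->L->F->refl->C->L'->B->R'->F->plug->F
Char 7 ('H'): step: R->3, L=4; H->plug->H->R->E->L->A->refl->D->L'->A->R'->E->plug->E
Final: ciphertext=FCCFBFE, RIGHT=3, LEFT=4

Answer: FCCFBFE 3 4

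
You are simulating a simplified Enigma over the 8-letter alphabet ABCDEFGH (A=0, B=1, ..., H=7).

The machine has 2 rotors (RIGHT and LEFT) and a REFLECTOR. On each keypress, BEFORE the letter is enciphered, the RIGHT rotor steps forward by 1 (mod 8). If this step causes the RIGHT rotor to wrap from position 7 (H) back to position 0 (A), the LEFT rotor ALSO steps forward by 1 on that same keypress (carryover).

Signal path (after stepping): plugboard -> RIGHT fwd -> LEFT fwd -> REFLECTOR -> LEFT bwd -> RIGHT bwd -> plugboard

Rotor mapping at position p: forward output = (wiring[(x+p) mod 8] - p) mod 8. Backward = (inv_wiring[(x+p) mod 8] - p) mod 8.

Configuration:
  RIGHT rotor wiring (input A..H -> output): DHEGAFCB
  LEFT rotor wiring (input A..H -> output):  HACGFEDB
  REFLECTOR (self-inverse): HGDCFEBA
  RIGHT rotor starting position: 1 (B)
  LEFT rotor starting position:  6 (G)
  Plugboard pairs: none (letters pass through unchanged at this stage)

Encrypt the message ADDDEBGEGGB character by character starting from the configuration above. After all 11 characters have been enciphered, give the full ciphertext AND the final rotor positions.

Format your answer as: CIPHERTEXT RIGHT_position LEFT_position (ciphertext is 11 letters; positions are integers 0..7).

Answer: FCCBCCFFBHA 4 7

Derivation:
Char 1 ('A'): step: R->2, L=6; A->plug->A->R->C->L->B->refl->G->L'->H->R'->F->plug->F
Char 2 ('D'): step: R->3, L=6; D->plug->D->R->H->L->G->refl->B->L'->C->R'->C->plug->C
Char 3 ('D'): step: R->4, L=6; D->plug->D->R->F->L->A->refl->H->L'->G->R'->C->plug->C
Char 4 ('D'): step: R->5, L=6; D->plug->D->R->G->L->H->refl->A->L'->F->R'->B->plug->B
Char 5 ('E'): step: R->6, L=6; E->plug->E->R->G->L->H->refl->A->L'->F->R'->C->plug->C
Char 6 ('B'): step: R->7, L=6; B->plug->B->R->E->L->E->refl->F->L'->A->R'->C->plug->C
Char 7 ('G'): step: R->0, L->7 (L advanced); G->plug->G->R->C->L->B->refl->G->L'->F->R'->F->plug->F
Char 8 ('E'): step: R->1, L=7; E->plug->E->R->E->L->H->refl->A->L'->B->R'->F->plug->F
Char 9 ('G'): step: R->2, L=7; G->plug->G->R->B->L->A->refl->H->L'->E->R'->B->plug->B
Char 10 ('G'): step: R->3, L=7; G->plug->G->R->E->L->H->refl->A->L'->B->R'->H->plug->H
Char 11 ('B'): step: R->4, L=7; B->plug->B->R->B->L->A->refl->H->L'->E->R'->A->plug->A
Final: ciphertext=FCCBCCFFBHA, RIGHT=4, LEFT=7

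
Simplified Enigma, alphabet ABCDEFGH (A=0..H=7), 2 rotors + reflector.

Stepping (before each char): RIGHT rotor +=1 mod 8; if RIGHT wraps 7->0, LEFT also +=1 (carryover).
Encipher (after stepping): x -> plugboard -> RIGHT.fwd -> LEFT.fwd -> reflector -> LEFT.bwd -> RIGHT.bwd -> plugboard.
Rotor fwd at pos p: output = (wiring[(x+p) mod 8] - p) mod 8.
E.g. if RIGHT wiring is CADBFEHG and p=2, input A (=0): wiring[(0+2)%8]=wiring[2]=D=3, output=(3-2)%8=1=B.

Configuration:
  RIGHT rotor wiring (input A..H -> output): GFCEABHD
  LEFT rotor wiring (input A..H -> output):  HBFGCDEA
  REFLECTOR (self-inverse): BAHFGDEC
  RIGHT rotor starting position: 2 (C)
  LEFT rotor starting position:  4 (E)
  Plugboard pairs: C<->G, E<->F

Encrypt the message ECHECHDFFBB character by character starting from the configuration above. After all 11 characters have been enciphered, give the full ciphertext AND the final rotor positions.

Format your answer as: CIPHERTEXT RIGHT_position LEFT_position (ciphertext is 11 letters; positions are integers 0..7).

Char 1 ('E'): step: R->3, L=4; E->plug->F->R->D->L->E->refl->G->L'->A->R'->E->plug->F
Char 2 ('C'): step: R->4, L=4; C->plug->G->R->G->L->B->refl->A->L'->C->R'->E->plug->F
Char 3 ('H'): step: R->5, L=4; H->plug->H->R->D->L->E->refl->G->L'->A->R'->E->plug->F
Char 4 ('E'): step: R->6, L=4; E->plug->F->R->G->L->B->refl->A->L'->C->R'->G->plug->C
Char 5 ('C'): step: R->7, L=4; C->plug->G->R->C->L->A->refl->B->L'->G->R'->C->plug->G
Char 6 ('H'): step: R->0, L->5 (L advanced); H->plug->H->R->D->L->C->refl->H->L'->B->R'->F->plug->E
Char 7 ('D'): step: R->1, L=5; D->plug->D->R->H->L->F->refl->D->L'->C->R'->G->plug->C
Char 8 ('F'): step: R->2, L=5; F->plug->E->R->F->L->A->refl->B->L'->G->R'->C->plug->G
Char 9 ('F'): step: R->3, L=5; F->plug->E->R->A->L->G->refl->E->L'->E->R'->D->plug->D
Char 10 ('B'): step: R->4, L=5; B->plug->B->R->F->L->A->refl->B->L'->G->R'->G->plug->C
Char 11 ('B'): step: R->5, L=5; B->plug->B->R->C->L->D->refl->F->L'->H->R'->G->plug->C
Final: ciphertext=FFFCGECGDCC, RIGHT=5, LEFT=5

Answer: FFFCGECGDCC 5 5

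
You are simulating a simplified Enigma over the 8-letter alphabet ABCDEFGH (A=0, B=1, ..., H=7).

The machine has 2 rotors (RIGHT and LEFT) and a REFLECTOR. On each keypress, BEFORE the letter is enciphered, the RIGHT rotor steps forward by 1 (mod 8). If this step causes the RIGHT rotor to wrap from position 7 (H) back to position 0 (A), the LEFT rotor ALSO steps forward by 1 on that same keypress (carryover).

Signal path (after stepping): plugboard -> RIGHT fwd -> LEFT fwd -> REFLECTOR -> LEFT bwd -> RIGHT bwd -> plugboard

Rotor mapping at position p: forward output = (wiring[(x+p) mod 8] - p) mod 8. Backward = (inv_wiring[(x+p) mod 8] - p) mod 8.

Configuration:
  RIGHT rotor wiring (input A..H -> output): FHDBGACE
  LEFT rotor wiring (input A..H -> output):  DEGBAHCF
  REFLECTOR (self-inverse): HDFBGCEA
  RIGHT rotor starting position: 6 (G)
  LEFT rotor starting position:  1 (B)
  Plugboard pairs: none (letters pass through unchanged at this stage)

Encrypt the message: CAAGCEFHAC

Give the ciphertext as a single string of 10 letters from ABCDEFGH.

Char 1 ('C'): step: R->7, L=1; C->plug->C->R->A->L->D->refl->B->L'->F->R'->A->plug->A
Char 2 ('A'): step: R->0, L->2 (L advanced); A->plug->A->R->F->L->D->refl->B->L'->G->R'->E->plug->E
Char 3 ('A'): step: R->1, L=2; A->plug->A->R->G->L->B->refl->D->L'->F->R'->D->plug->D
Char 4 ('G'): step: R->2, L=2; G->plug->G->R->D->L->F->refl->C->L'->H->R'->B->plug->B
Char 5 ('C'): step: R->3, L=2; C->plug->C->R->F->L->D->refl->B->L'->G->R'->A->plug->A
Char 6 ('E'): step: R->4, L=2; E->plug->E->R->B->L->H->refl->A->L'->E->R'->B->plug->B
Char 7 ('F'): step: R->5, L=2; F->plug->F->R->G->L->B->refl->D->L'->F->R'->B->plug->B
Char 8 ('H'): step: R->6, L=2; H->plug->H->R->C->L->G->refl->E->L'->A->R'->G->plug->G
Char 9 ('A'): step: R->7, L=2; A->plug->A->R->F->L->D->refl->B->L'->G->R'->B->plug->B
Char 10 ('C'): step: R->0, L->3 (L advanced); C->plug->C->R->D->L->H->refl->A->L'->F->R'->A->plug->A

Answer: AEDBABBGBA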